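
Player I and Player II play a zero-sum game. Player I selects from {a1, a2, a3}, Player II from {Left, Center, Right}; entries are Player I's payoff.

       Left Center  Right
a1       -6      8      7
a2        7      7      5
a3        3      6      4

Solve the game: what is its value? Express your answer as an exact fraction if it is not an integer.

Row minima: a1 → -6, a2 → 5, a3 → 3; maximin = 5.
Column maxima: Left → 7, Center → 8, Right → 7; minimax = 7.
5 ≠ 7, so there is no saddle point; optimal play is mixed.
a3 is strictly dominated by a2, so Player I never plays it.
Center is strictly dominated by Right (it gives Player I strictly more in every row), so Player II never plays it.
On the remaining 2×2 (a1, a2 vs Left, Right):
Let Player I play a1 with probability p. Expected payoff against Left: (-6)p + 7(1−p) = −13p + 7; against Right: 7p + 5(1−p) = 2p + 5.
Setting these equal: −13p + 7 = 2p + 5 ⇒ −15p = -2 ⇒ p = 2/15, and the value is (-13)·(2/15) + 7 = 79/15.
For Player II: with q = P(Left), equating a1's and a2's payoffs gives −13q + 7 = 2q + 5 ⇒ q = 2/15.

79/15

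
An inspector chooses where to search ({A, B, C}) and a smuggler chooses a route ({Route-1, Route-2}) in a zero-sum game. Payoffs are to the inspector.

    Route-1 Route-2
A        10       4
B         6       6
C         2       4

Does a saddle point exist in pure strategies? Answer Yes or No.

Yes

Row minima: A → 4, B → 6, C → 2; maximin = 6.
Column maxima: Route-1 → 10, Route-2 → 6; minimax = 6.
maximin = minimax = 6, so a saddle point exists.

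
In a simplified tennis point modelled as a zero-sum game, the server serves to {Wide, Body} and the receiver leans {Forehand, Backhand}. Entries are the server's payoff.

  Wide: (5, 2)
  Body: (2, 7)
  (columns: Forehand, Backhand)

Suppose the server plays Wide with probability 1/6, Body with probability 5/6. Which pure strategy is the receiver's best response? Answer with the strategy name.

If the receiver plays Forehand, the server's expected payoff is (1/6)·5 + (5/6)·2 = 5/2.
If the receiver plays Backhand, the server's expected payoff is (1/6)·2 + (5/6)·7 = 37/6.
The receiver minimizes the server's payoff; the smallest is 5/2, so the best response is Forehand.

Forehand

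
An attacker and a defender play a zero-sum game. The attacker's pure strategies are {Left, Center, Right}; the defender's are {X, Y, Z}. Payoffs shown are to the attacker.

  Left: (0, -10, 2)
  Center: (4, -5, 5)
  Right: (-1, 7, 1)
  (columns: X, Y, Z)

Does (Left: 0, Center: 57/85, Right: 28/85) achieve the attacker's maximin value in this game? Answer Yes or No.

No

Against X this mix gives (57/85)·4 + (28/85)·(-1) = 40/17.
Against Y this mix gives (57/85)·(-5) + (28/85)·7 = -89/85.
Against Z this mix gives (57/85)·5 + (28/85)·1 = 313/85.
The defender will play Y, holding the attacker to -89/85. Shifting weight toward the row that does better against Y would raise this floor (the equalizing mix achieves 23/17 against both Y and X), so the proposed strategy is not optimal.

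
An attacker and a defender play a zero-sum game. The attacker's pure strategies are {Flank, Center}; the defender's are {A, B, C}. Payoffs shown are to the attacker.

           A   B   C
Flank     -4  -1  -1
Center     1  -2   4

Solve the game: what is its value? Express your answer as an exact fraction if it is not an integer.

Row minima: Flank → -4, Center → -2; maximin = -2.
Column maxima: A → 1, B → -1, C → 4; minimax = -1.
-2 ≠ -1, so there is no saddle point; optimal play is mixed.
C is strictly dominated by A (it gives the attacker strictly more in every row), so the defender never plays it.
On the remaining 2×2 (Flank, Center vs A, B):
Let the attacker play Flank with probability p. Expected payoff against A: (-4)p + 1(1−p) = −5p + 1; against B: (-1)p + (-2)(1−p) = p − 2.
Setting these equal: −5p + 1 = p − 2 ⇒ −6p = -3 ⇒ p = 1/2, and the value is (-5)·(1/2) + 1 = -3/2.
For the defender: with q = P(A), equating Flank's and Center's payoffs gives −3q − 1 = 3q − 2 ⇒ q = 1/6.

-3/2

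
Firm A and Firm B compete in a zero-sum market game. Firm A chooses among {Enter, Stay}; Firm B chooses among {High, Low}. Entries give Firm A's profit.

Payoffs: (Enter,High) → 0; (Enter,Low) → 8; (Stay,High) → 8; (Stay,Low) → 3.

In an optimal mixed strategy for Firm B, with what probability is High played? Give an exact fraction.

Row minima: Enter → 0, Stay → 3; maximin = 3.
Column maxima: High → 8, Low → 8; minimax = 8.
3 ≠ 8, so there is no saddle point; optimal play is mixed.
Let Firm A play Enter with probability p. Expected payoff against High: 0p + 8(1−p) = −8p + 8; against Low: 8p + 3(1−p) = 5p + 3.
Setting these equal: −8p + 8 = 5p + 3 ⇒ −13p = -5 ⇒ p = 5/13, and the value is (-8)·(5/13) + 8 = 64/13.
For Firm B: with q = P(High), equating Enter's and Stay's payoffs gives −8q + 8 = 5q + 3 ⇒ q = 5/13.

5/13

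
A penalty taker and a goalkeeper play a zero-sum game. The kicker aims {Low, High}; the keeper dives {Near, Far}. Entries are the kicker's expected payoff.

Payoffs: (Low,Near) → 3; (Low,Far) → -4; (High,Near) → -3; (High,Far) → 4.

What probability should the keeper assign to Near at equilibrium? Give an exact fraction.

Row minima: Low → -4, High → -3; maximin = -3.
Column maxima: Near → 3, Far → 4; minimax = 3.
-3 ≠ 3, so there is no saddle point; optimal play is mixed.
Let the kicker play Low with probability p. Expected payoff against Near: 3p + (-3)(1−p) = 6p − 3; against Far: (-4)p + 4(1−p) = −8p + 4.
Setting these equal: 6p − 3 = −8p + 4 ⇒ 14p = 7 ⇒ p = 1/2, and the value is (6)·(1/2) − 3 = 0.
For the keeper: with q = P(Near), equating Low's and High's payoffs gives 7q − 4 = −7q + 4 ⇒ q = 4/7.

4/7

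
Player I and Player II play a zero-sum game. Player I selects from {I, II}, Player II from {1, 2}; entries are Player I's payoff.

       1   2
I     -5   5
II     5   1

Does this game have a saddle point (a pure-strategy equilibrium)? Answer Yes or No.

Row minima: I → -5, II → 1; maximin = 1.
Column maxima: 1 → 5, 2 → 5; minimax = 5.
1 ≠ 5, so no pure-strategy equilibrium exists.

No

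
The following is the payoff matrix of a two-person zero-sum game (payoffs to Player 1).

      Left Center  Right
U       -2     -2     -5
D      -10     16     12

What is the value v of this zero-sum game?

-74/25

Row minima: U → -5, D → -10; maximin = -5.
Column maxima: Left → -2, Center → 16, Right → 12; minimax = -2.
-5 ≠ -2, so there is no saddle point; optimal play is mixed.
Center is strictly dominated by Right (it gives Player 1 strictly more in every row), so Player 2 never plays it.
On the remaining 2×2 (U, D vs Left, Right):
Let Player 1 play U with probability p. Expected payoff against Left: (-2)p + (-10)(1−p) = 8p − 10; against Right: (-5)p + 12(1−p) = −17p + 12.
Setting these equal: 8p − 10 = −17p + 12 ⇒ 25p = 22 ⇒ p = 22/25, and the value is (8)·(22/25) − 10 = -74/25.
For Player 2: with q = P(Left), equating U's and D's payoffs gives 3q − 5 = −22q + 12 ⇒ q = 17/25.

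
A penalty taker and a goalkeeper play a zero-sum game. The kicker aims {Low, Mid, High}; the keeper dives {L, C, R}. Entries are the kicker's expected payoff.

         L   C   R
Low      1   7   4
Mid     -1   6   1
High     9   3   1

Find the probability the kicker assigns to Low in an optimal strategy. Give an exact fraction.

Row minima: Low → 1, Mid → -1, High → 1; maximin = 1.
Column maxima: L → 9, C → 7, R → 4; minimax = 4.
1 ≠ 4, so there is no saddle point; optimal play is mixed.
Mid is strictly dominated by Low, so the kicker never plays it.
C is strictly dominated by R (it gives the kicker strictly more in every row), so the keeper never plays it.
On the remaining 2×2 (Low, High vs L, R):
Let the kicker play Low with probability p. Expected payoff against L: 1p + 9(1−p) = −8p + 9; against R: 4p + 1(1−p) = 3p + 1.
Setting these equal: −8p + 9 = 3p + 1 ⇒ −11p = -8 ⇒ p = 8/11, and the value is (-8)·(8/11) + 9 = 35/11.
For the keeper: with q = P(L), equating Low's and High's payoffs gives −3q + 4 = 8q + 1 ⇒ q = 3/11.

8/11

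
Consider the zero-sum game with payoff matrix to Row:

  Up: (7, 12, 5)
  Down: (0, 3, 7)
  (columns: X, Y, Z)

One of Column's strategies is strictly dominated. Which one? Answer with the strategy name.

X holds Row's payoff strictly below Y in every row: 7 < 12, 0 < 3.
So Y is strictly dominated for Column.

Y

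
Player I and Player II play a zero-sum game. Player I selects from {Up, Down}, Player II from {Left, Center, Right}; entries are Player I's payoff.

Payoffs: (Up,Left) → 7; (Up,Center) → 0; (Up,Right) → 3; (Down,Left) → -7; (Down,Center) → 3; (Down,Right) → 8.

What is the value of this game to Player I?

21/17

Row minima: Up → 0, Down → -7; maximin = 0.
Column maxima: Left → 7, Center → 3, Right → 8; minimax = 3.
0 ≠ 3, so there is no saddle point; optimal play is mixed.
Right is strictly dominated by Center (it gives Player I strictly more in every row), so Player II never plays it.
On the remaining 2×2 (Up, Down vs Left, Center):
Let Player I play Up with probability p. Expected payoff against Left: 7p + (-7)(1−p) = 14p − 7; against Center: 0p + 3(1−p) = −3p + 3.
Setting these equal: 14p − 7 = −3p + 3 ⇒ 17p = 10 ⇒ p = 10/17, and the value is (14)·(10/17) − 7 = 21/17.
For Player II: with q = P(Left), equating Up's and Down's payoffs gives 7q = −10q + 3 ⇒ q = 3/17.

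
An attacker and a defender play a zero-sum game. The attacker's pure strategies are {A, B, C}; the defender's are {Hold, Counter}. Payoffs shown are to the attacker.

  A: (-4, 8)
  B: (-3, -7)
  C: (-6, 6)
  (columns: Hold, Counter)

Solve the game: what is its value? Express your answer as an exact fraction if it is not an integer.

-13/4

Row minima: A → -4, B → -7, C → -6; maximin = -4.
Column maxima: Hold → -3, Counter → 8; minimax = -3.
-4 ≠ -3, so there is no saddle point; optimal play is mixed.
C is strictly dominated by A, so the attacker never plays it.
On the remaining 2×2 (A, B vs Hold, Counter):
Let the attacker play A with probability p. Expected payoff against Hold: (-4)p + (-3)(1−p) = −p − 3; against Counter: 8p + (-7)(1−p) = 15p − 7.
Setting these equal: −p − 3 = 15p − 7 ⇒ −16p = -4 ⇒ p = 1/4, and the value is (-1)·(1/4) − 3 = -13/4.
For the defender: with q = P(Hold), equating A's and B's payoffs gives −12q + 8 = 4q − 7 ⇒ q = 15/16.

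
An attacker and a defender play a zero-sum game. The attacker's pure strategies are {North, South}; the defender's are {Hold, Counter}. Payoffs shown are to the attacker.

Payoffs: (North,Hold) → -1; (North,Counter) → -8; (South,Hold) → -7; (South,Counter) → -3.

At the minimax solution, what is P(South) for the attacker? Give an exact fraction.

7/11

Row minima: North → -8, South → -7; maximin = -7.
Column maxima: Hold → -1, Counter → -3; minimax = -3.
-7 ≠ -3, so there is no saddle point; optimal play is mixed.
Let the attacker play North with probability p. Expected payoff against Hold: (-1)p + (-7)(1−p) = 6p − 7; against Counter: (-8)p + (-3)(1−p) = −5p − 3.
Setting these equal: 6p − 7 = −5p − 3 ⇒ 11p = 4 ⇒ p = 4/11, and the value is (6)·(4/11) − 7 = -53/11.
For the defender: with q = P(Hold), equating North's and South's payoffs gives 7q − 8 = −4q − 3 ⇒ q = 5/11.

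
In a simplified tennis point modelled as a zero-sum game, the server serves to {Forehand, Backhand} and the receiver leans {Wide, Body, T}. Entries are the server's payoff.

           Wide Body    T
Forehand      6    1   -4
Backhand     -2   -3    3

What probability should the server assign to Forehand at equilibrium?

6/11

Row minima: Forehand → -4, Backhand → -3; maximin = -3.
Column maxima: Wide → 6, Body → 1, T → 3; minimax = 1.
-3 ≠ 1, so there is no saddle point; optimal play is mixed.
Wide is strictly dominated by Body (it gives the server strictly more in every row), so the receiver never plays it.
On the remaining 2×2 (Forehand, Backhand vs Body, T):
Let the server play Forehand with probability p. Expected payoff against Body: 1p + (-3)(1−p) = 4p − 3; against T: (-4)p + 3(1−p) = −7p + 3.
Setting these equal: 4p − 3 = −7p + 3 ⇒ 11p = 6 ⇒ p = 6/11, and the value is (4)·(6/11) − 3 = -9/11.
For the receiver: with q = P(Body), equating Forehand's and Backhand's payoffs gives 5q − 4 = −6q + 3 ⇒ q = 7/11.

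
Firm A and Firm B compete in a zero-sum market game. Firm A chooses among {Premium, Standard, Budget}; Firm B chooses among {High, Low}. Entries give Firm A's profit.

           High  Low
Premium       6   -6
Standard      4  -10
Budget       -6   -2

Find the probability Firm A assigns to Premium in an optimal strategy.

1/4

Row minima: Premium → -6, Standard → -10, Budget → -6; maximin = -6.
Column maxima: High → 6, Low → -2; minimax = -2.
-6 ≠ -2, so there is no saddle point; optimal play is mixed.
Standard is strictly dominated by Premium, so Firm A never plays it.
On the remaining 2×2 (Premium, Budget vs High, Low):
Let Firm A play Premium with probability p. Expected payoff against High: 6p + (-6)(1−p) = 12p − 6; against Low: (-6)p + (-2)(1−p) = −4p − 2.
Setting these equal: 12p − 6 = −4p − 2 ⇒ 16p = 4 ⇒ p = 1/4, and the value is (12)·(1/4) − 6 = -3.
For Firm B: with q = P(High), equating Premium's and Budget's payoffs gives 12q − 6 = −4q − 2 ⇒ q = 1/4.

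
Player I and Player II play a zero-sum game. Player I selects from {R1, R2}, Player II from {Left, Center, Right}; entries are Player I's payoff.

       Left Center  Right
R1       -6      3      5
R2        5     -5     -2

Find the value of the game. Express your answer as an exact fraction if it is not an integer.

-15/19

Row minima: R1 → -6, R2 → -5; maximin = -5.
Column maxima: Left → 5, Center → 3, Right → 5; minimax = 3.
-5 ≠ 3, so there is no saddle point; optimal play is mixed.
Right is strictly dominated by Center (it gives Player I strictly more in every row), so Player II never plays it.
On the remaining 2×2 (R1, R2 vs Left, Center):
Let Player I play R1 with probability p. Expected payoff against Left: (-6)p + 5(1−p) = −11p + 5; against Center: 3p + (-5)(1−p) = 8p − 5.
Setting these equal: −11p + 5 = 8p − 5 ⇒ −19p = -10 ⇒ p = 10/19, and the value is (-11)·(10/19) + 5 = -15/19.
For Player II: with q = P(Left), equating R1's and R2's payoffs gives −9q + 3 = 10q − 5 ⇒ q = 8/19.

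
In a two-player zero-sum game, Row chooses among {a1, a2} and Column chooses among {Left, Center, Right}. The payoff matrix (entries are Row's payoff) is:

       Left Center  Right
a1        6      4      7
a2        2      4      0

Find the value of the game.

4

Row minima: a1 → 4, a2 → 0; maximin = 4.
Column maxima: Left → 6, Center → 4, Right → 7; minimax = 4.
Since maximin = minimax = 4, there is a saddle point and the value is 4.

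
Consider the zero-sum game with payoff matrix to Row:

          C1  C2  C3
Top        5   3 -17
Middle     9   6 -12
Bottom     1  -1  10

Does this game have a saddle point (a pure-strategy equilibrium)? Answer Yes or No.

No

Row minima: Top → -17, Middle → -12, Bottom → -1; maximin = -1.
Column maxima: C1 → 9, C2 → 6, C3 → 10; minimax = 6.
-1 ≠ 6, so no pure-strategy equilibrium exists.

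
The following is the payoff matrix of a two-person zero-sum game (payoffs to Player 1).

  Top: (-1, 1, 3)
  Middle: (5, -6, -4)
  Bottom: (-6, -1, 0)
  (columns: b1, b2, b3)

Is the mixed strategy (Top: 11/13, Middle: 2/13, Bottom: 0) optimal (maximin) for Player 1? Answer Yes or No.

Against b1 this mix gives (11/13)·(-1) + (2/13)·5 = -1/13.
Against b2 this mix gives (11/13)·1 + (2/13)·(-6) = -1/13.
Against b3 this mix gives (11/13)·3 + (2/13)·(-4) = 25/13.
All of Player 2's active replies (b1, b2) yield -1/13, and no column does worse for Player 1. The mix makes Player 2 indifferent and guarantees -1/13, so it is optimal.

Yes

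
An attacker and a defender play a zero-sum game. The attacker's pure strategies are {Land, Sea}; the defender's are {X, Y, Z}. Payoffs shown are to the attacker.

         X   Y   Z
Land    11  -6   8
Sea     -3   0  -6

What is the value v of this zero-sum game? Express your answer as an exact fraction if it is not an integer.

Row minima: Land → -6, Sea → -6; maximin = -6.
Column maxima: X → 11, Y → 0, Z → 8; minimax = 0.
-6 ≠ 0, so there is no saddle point; optimal play is mixed.
X is strictly dominated by Z (it gives the attacker strictly more in every row), so the defender never plays it.
On the remaining 2×2 (Land, Sea vs Y, Z):
Let the attacker play Land with probability p. Expected payoff against Y: (-6)p + 0(1−p) = −6p; against Z: 8p + (-6)(1−p) = 14p − 6.
Setting these equal: −6p = 14p − 6 ⇒ −20p = -6 ⇒ p = 3/10, and the value is (-6)·(3/10) = -9/5.
For the defender: with q = P(Y), equating Land's and Sea's payoffs gives −14q + 8 = 6q − 6 ⇒ q = 7/10.

-9/5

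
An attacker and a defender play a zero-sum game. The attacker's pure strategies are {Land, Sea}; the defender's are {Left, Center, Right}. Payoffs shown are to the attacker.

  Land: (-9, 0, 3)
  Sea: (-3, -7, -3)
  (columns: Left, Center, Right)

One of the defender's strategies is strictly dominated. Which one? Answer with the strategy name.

Right

Center holds the attacker's payoff strictly below Right in every row: 0 < 3, -7 < -3.
So Right is strictly dominated for the defender.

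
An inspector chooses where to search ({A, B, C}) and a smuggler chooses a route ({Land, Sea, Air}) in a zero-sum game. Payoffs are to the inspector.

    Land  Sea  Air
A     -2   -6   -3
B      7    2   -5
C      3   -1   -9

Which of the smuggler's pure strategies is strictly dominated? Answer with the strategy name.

Land

Sea holds the inspector's payoff strictly below Land in every row: -6 < -2, 2 < 7, -1 < 3.
So Land is strictly dominated for the smuggler.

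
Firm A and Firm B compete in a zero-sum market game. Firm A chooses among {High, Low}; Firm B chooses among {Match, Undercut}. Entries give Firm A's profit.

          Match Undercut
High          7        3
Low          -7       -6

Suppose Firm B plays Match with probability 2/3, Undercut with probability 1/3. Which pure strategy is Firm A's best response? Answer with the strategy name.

Expected payoff of High: (2/3)·7 + (1/3)·3 = 17/3.
Expected payoff of Low: (2/3)·(-7) + (1/3)·(-6) = -20/3.
The largest is 17/3, so Firm A's best response is High.

High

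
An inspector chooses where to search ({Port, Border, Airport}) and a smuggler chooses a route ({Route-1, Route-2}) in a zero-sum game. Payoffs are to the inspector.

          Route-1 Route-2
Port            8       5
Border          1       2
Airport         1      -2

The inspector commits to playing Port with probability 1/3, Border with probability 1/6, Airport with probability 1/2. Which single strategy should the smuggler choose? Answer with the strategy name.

Route-2

If the smuggler plays Route-1, the inspector's expected payoff is (1/3)·8 + (1/6)·1 + (1/2)·1 = 10/3.
If the smuggler plays Route-2, the inspector's expected payoff is (1/3)·5 + (1/6)·2 + (1/2)·(-2) = 1.
The smuggler minimizes the inspector's payoff; the smallest is 1, so the best response is Route-2.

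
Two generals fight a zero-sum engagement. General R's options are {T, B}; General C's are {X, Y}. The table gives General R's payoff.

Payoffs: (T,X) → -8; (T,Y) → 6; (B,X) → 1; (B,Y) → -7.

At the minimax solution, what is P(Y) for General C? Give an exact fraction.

9/22

Row minima: T → -8, B → -7; maximin = -7.
Column maxima: X → 1, Y → 6; minimax = 1.
-7 ≠ 1, so there is no saddle point; optimal play is mixed.
Let General R play T with probability p. Expected payoff against X: (-8)p + 1(1−p) = −9p + 1; against Y: 6p + (-7)(1−p) = 13p − 7.
Setting these equal: −9p + 1 = 13p − 7 ⇒ −22p = -8 ⇒ p = 4/11, and the value is (-9)·(4/11) + 1 = -25/11.
For General C: with q = P(X), equating T's and B's payoffs gives −14q + 6 = 8q − 7 ⇒ q = 13/22.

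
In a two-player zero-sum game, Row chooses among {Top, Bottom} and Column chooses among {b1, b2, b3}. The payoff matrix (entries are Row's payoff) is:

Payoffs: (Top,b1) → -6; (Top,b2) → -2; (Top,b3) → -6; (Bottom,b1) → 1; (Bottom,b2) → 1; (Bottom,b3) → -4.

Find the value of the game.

-4

Row minima: Top → -6, Bottom → -4; maximin = -4.
Column maxima: b1 → 1, b2 → 1, b3 → -4; minimax = -4.
Since maximin = minimax = -4, there is a saddle point and the value is -4.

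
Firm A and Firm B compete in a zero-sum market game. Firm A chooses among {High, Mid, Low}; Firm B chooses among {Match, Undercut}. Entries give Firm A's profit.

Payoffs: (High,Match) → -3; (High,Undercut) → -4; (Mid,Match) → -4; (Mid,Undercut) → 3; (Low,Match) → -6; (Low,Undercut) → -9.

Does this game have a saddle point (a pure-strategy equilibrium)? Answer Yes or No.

Row minima: High → -4, Mid → -4, Low → -9; maximin = -4.
Column maxima: Match → -3, Undercut → 3; minimax = -3.
-4 ≠ -3, so no pure-strategy equilibrium exists.

No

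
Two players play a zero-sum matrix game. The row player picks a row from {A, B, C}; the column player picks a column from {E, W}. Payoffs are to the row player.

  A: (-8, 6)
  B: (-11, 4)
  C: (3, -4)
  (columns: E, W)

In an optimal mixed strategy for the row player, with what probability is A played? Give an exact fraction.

Row minima: A → -8, B → -11, C → -4; maximin = -4.
Column maxima: E → 3, W → 6; minimax = 3.
-4 ≠ 3, so there is no saddle point; optimal play is mixed.
B is strictly dominated by A, so the row player never plays it.
On the remaining 2×2 (A, C vs E, W):
Let the row player play A with probability p. Expected payoff against E: (-8)p + 3(1−p) = −11p + 3; against W: 6p + (-4)(1−p) = 10p − 4.
Setting these equal: −11p + 3 = 10p − 4 ⇒ −21p = -7 ⇒ p = 1/3, and the value is (-11)·(1/3) + 3 = -2/3.
For the column player: with q = P(E), equating A's and C's payoffs gives −14q + 6 = 7q − 4 ⇒ q = 10/21.

1/3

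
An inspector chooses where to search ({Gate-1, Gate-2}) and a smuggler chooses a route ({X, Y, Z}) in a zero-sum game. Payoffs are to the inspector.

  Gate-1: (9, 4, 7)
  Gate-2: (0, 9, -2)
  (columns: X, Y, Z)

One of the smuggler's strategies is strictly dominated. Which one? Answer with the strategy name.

X

Z holds the inspector's payoff strictly below X in every row: 7 < 9, -2 < 0.
So X is strictly dominated for the smuggler.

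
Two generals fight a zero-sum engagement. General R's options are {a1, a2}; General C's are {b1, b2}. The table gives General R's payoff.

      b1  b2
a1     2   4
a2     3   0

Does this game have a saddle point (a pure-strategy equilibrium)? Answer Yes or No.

No

Row minima: a1 → 2, a2 → 0; maximin = 2.
Column maxima: b1 → 3, b2 → 4; minimax = 3.
2 ≠ 3, so no pure-strategy equilibrium exists.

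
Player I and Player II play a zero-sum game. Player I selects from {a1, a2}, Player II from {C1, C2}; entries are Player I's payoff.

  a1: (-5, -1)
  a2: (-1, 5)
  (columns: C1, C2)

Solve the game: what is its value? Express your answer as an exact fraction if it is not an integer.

-1

Row minima: a1 → -5, a2 → -1; maximin = -1.
Column maxima: C1 → -1, C2 → 5; minimax = -1.
Since maximin = minimax = -1, there is a saddle point and the value is -1.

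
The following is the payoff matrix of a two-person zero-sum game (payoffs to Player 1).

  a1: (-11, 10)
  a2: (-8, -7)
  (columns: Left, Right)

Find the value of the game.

Row minima: a1 → -11, a2 → -8; maximin = -8.
Column maxima: Left → -8, Right → 10; minimax = -8.
Since maximin = minimax = -8, there is a saddle point and the value is -8.

-8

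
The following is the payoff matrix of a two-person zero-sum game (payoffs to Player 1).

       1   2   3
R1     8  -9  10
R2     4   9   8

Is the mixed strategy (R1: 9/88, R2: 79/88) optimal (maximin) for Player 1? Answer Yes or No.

No

Against 1 this mix gives (9/88)·8 + (79/88)·4 = 97/22.
Against 2 this mix gives (9/88)·(-9) + (79/88)·9 = 315/44.
Against 3 this mix gives (9/88)·10 + (79/88)·8 = 361/44.
Player 2 will play 1, holding Player 1 to 97/22. Shifting weight toward the row that does better against 1 would raise this floor (the equalizing mix achieves 54/11 against both 1 and 2), so the proposed strategy is not optimal.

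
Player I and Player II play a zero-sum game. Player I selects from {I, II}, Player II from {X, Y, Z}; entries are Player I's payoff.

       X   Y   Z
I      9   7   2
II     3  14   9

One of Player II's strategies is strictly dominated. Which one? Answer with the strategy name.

Z holds Player I's payoff strictly below Y in every row: 2 < 7, 9 < 14.
So Y is strictly dominated for Player II.

Y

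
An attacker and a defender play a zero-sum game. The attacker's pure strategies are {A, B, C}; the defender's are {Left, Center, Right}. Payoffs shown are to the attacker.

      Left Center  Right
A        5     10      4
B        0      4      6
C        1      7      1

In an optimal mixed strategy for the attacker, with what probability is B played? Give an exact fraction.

1/7

Row minima: A → 4, B → 0, C → 1; maximin = 4.
Column maxima: Left → 5, Center → 10, Right → 6; minimax = 5.
4 ≠ 5, so there is no saddle point; optimal play is mixed.
C is strictly dominated by A, so the attacker never plays it.
Center is strictly dominated by Left (it gives the attacker strictly more in every row), so the defender never plays it.
On the remaining 2×2 (A, B vs Left, Right):
Let the attacker play A with probability p. Expected payoff against Left: 5p + 0(1−p) = 5p; against Right: 4p + 6(1−p) = −2p + 6.
Setting these equal: 5p = −2p + 6 ⇒ 7p = 6 ⇒ p = 6/7, and the value is (5)·(6/7) = 30/7.
For the defender: with q = P(Left), equating A's and B's payoffs gives q + 4 = −6q + 6 ⇒ q = 2/7.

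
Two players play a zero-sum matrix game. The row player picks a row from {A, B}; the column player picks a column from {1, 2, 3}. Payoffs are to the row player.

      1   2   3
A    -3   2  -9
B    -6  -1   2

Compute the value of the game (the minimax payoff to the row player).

Row minima: A → -9, B → -6; maximin = -6.
Column maxima: 1 → -3, 2 → 2, 3 → 2; minimax = -3.
-6 ≠ -3, so there is no saddle point; optimal play is mixed.
2 is strictly dominated by 1 (it gives the row player strictly more in every row), so the column player never plays it.
On the remaining 2×2 (A, B vs 1, 3):
Let the row player play A with probability p. Expected payoff against 1: (-3)p + (-6)(1−p) = 3p − 6; against 3: (-9)p + 2(1−p) = −11p + 2.
Setting these equal: 3p − 6 = −11p + 2 ⇒ 14p = 8 ⇒ p = 4/7, and the value is (3)·(4/7) − 6 = -30/7.
For the column player: with q = P(1), equating A's and B's payoffs gives 6q − 9 = −8q + 2 ⇒ q = 11/14.

-30/7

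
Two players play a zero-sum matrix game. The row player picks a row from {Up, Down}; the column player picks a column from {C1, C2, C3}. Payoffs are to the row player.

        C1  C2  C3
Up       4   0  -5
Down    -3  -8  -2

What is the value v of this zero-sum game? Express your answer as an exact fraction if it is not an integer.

-40/11

Row minima: Up → -5, Down → -8; maximin = -5.
Column maxima: C1 → 4, C2 → 0, C3 → -2; minimax = -2.
-5 ≠ -2, so there is no saddle point; optimal play is mixed.
C1 is strictly dominated by C2 (it gives the row player strictly more in every row), so the column player never plays it.
On the remaining 2×2 (Up, Down vs C2, C3):
Let the row player play Up with probability p. Expected payoff against C2: 0p + (-8)(1−p) = 8p − 8; against C3: (-5)p + (-2)(1−p) = −3p − 2.
Setting these equal: 8p − 8 = −3p − 2 ⇒ 11p = 6 ⇒ p = 6/11, and the value is (8)·(6/11) − 8 = -40/11.
For the column player: with q = P(C2), equating Up's and Down's payoffs gives 5q − 5 = −6q − 2 ⇒ q = 3/11.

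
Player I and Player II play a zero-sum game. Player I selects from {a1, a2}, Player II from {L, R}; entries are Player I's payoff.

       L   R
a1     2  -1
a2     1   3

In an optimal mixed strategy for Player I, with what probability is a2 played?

3/5

Row minima: a1 → -1, a2 → 1; maximin = 1.
Column maxima: L → 2, R → 3; minimax = 2.
1 ≠ 2, so there is no saddle point; optimal play is mixed.
Let Player I play a1 with probability p. Expected payoff against L: 2p + 1(1−p) = p + 1; against R: (-1)p + 3(1−p) = −4p + 3.
Setting these equal: p + 1 = −4p + 3 ⇒ 5p = 2 ⇒ p = 2/5, and the value is (1)·(2/5) + 1 = 7/5.
For Player II: with q = P(L), equating a1's and a2's payoffs gives 3q − 1 = −2q + 3 ⇒ q = 4/5.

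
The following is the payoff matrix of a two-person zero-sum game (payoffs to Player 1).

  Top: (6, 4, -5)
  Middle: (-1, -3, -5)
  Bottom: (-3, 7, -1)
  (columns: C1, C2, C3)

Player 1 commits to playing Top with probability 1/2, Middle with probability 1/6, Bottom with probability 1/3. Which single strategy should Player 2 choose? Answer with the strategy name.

C3

If Player 2 plays C1, Player 1's expected payoff is (1/2)·6 + (1/6)·(-1) + (1/3)·(-3) = 11/6.
If Player 2 plays C2, Player 1's expected payoff is (1/2)·4 + (1/6)·(-3) + (1/3)·7 = 23/6.
If Player 2 plays C3, Player 1's expected payoff is (1/2)·(-5) + (1/6)·(-5) + (1/3)·(-1) = -11/3.
Player 2 minimizes Player 1's payoff; the smallest is -11/3, so the best response is C3.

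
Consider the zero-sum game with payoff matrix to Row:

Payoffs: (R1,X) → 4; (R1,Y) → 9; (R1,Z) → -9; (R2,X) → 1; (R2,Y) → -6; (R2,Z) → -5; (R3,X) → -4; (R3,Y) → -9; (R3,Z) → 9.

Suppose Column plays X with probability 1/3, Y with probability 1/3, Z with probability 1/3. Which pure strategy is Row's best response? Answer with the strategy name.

Expected payoff of R1: (1/3)·4 + (1/3)·9 + (1/3)·(-9) = 4/3.
Expected payoff of R2: (1/3)·1 + (1/3)·(-6) + (1/3)·(-5) = -10/3.
Expected payoff of R3: (1/3)·(-4) + (1/3)·(-9) + (1/3)·9 = -4/3.
The largest is 4/3, so Row's best response is R1.

R1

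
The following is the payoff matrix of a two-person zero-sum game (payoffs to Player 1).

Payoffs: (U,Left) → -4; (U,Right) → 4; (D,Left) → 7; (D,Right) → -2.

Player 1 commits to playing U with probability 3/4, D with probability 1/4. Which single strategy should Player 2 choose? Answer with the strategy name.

If Player 2 plays Left, Player 1's expected payoff is (3/4)·(-4) + (1/4)·7 = -5/4.
If Player 2 plays Right, Player 1's expected payoff is (3/4)·4 + (1/4)·(-2) = 5/2.
Player 2 minimizes Player 1's payoff; the smallest is -5/4, so the best response is Left.

Left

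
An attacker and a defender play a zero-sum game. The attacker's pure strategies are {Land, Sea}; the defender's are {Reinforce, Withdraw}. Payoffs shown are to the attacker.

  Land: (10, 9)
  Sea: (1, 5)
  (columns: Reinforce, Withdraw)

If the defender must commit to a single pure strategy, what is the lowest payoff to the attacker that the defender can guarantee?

Column maxima: Reinforce → 10, Withdraw → 9.
The smallest of these is 9.

9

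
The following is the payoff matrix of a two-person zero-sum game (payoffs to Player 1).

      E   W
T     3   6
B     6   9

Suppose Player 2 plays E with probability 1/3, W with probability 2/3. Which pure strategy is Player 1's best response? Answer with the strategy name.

B

Expected payoff of T: (1/3)·3 + (2/3)·6 = 5.
Expected payoff of B: (1/3)·6 + (2/3)·9 = 8.
The largest is 8, so Player 1's best response is B.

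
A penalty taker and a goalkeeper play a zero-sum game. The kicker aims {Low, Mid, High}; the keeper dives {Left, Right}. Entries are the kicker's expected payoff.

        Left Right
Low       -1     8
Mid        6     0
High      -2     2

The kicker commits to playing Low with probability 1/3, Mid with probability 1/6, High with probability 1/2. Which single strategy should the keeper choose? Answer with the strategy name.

If the keeper plays Left, the kicker's expected payoff is (1/3)·(-1) + (1/6)·6 + (1/2)·(-2) = -1/3.
If the keeper plays Right, the kicker's expected payoff is (1/3)·8 + (1/6)·0 + (1/2)·2 = 11/3.
The keeper minimizes the kicker's payoff; the smallest is -1/3, so the best response is Left.

Left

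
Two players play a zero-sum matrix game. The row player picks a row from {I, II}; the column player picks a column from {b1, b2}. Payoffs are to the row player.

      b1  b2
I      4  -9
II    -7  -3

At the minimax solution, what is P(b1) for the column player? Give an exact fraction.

6/17

Row minima: I → -9, II → -7; maximin = -7.
Column maxima: b1 → 4, b2 → -3; minimax = -3.
-7 ≠ -3, so there is no saddle point; optimal play is mixed.
Let the row player play I with probability p. Expected payoff against b1: 4p + (-7)(1−p) = 11p − 7; against b2: (-9)p + (-3)(1−p) = −6p − 3.
Setting these equal: 11p − 7 = −6p − 3 ⇒ 17p = 4 ⇒ p = 4/17, and the value is (11)·(4/17) − 7 = -75/17.
For the column player: with q = P(b1), equating I's and II's payoffs gives 13q − 9 = −4q − 3 ⇒ q = 6/17.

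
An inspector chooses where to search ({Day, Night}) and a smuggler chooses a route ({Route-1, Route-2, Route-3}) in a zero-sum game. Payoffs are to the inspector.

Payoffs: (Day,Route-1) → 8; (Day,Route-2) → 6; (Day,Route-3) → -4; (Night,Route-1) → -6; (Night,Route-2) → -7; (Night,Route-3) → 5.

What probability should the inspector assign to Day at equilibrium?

Row minima: Day → -4, Night → -7; maximin = -4.
Column maxima: Route-1 → 8, Route-2 → 6, Route-3 → 5; minimax = 5.
-4 ≠ 5, so there is no saddle point; optimal play is mixed.
Route-1 is strictly dominated by Route-2 (it gives the inspector strictly more in every row), so the smuggler never plays it.
On the remaining 2×2 (Day, Night vs Route-2, Route-3):
Let the inspector play Day with probability p. Expected payoff against Route-2: 6p + (-7)(1−p) = 13p − 7; against Route-3: (-4)p + 5(1−p) = −9p + 5.
Setting these equal: 13p − 7 = −9p + 5 ⇒ 22p = 12 ⇒ p = 6/11, and the value is (13)·(6/11) − 7 = 1/11.
For the smuggler: with q = P(Route-2), equating Day's and Night's payoffs gives 10q − 4 = −12q + 5 ⇒ q = 9/22.

6/11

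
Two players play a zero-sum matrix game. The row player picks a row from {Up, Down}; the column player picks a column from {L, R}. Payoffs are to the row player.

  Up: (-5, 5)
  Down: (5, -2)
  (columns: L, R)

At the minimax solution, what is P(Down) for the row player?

Row minima: Up → -5, Down → -2; maximin = -2.
Column maxima: L → 5, R → 5; minimax = 5.
-2 ≠ 5, so there is no saddle point; optimal play is mixed.
Let the row player play Up with probability p. Expected payoff against L: (-5)p + 5(1−p) = −10p + 5; against R: 5p + (-2)(1−p) = 7p − 2.
Setting these equal: −10p + 5 = 7p − 2 ⇒ −17p = -7 ⇒ p = 7/17, and the value is (-10)·(7/17) + 5 = 15/17.
For the column player: with q = P(L), equating Up's and Down's payoffs gives −10q + 5 = 7q − 2 ⇒ q = 7/17.

10/17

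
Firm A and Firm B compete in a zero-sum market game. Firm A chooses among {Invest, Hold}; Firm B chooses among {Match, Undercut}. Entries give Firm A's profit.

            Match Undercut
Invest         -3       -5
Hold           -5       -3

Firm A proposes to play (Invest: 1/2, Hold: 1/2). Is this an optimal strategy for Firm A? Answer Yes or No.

Against Match this mix gives (1/2)·(-3) + (1/2)·(-5) = -4.
Against Undercut this mix gives (1/2)·(-5) + (1/2)·(-3) = -4.
All of Firm B's active replies (Match, Undercut) yield -4, and no column does worse for Firm A. The mix makes Firm B indifferent and guarantees -4, so it is optimal.

Yes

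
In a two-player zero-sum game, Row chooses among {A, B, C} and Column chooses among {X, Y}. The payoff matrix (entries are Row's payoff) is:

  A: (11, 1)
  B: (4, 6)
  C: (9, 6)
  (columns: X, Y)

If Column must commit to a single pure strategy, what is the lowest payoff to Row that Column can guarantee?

6

Column maxima: X → 11, Y → 6.
The smallest of these is 6.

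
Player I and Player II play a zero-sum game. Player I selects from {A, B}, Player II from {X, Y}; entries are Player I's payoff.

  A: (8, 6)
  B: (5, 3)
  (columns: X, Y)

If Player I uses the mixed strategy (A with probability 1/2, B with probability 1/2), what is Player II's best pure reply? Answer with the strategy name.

If Player II plays X, Player I's expected payoff is (1/2)·8 + (1/2)·5 = 13/2.
If Player II plays Y, Player I's expected payoff is (1/2)·6 + (1/2)·3 = 9/2.
Player II minimizes Player I's payoff; the smallest is 9/2, so the best response is Y.

Y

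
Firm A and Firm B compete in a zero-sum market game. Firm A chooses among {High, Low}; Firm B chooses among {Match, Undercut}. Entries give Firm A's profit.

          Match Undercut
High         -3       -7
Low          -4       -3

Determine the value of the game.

Row minima: High → -7, Low → -4; maximin = -4.
Column maxima: Match → -3, Undercut → -3; minimax = -3.
-4 ≠ -3, so there is no saddle point; optimal play is mixed.
Let Firm A play High with probability p. Expected payoff against Match: (-3)p + (-4)(1−p) = p − 4; against Undercut: (-7)p + (-3)(1−p) = −4p − 3.
Setting these equal: p − 4 = −4p − 3 ⇒ 5p = 1 ⇒ p = 1/5, and the value is (1)·(1/5) − 4 = -19/5.
For Firm B: with q = P(Match), equating High's and Low's payoffs gives 4q − 7 = −q − 3 ⇒ q = 4/5.

-19/5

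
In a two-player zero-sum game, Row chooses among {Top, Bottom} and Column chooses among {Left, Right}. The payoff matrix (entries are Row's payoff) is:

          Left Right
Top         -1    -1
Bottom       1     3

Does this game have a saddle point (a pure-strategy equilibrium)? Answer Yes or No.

Row minima: Top → -1, Bottom → 1; maximin = 1.
Column maxima: Left → 1, Right → 3; minimax = 1.
maximin = minimax = 1, so a saddle point exists.

Yes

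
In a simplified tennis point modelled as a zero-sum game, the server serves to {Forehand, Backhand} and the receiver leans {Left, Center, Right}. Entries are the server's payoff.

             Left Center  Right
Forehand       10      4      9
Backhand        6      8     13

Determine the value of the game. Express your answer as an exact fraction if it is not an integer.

Row minima: Forehand → 4, Backhand → 6; maximin = 6.
Column maxima: Left → 10, Center → 8, Right → 13; minimax = 8.
6 ≠ 8, so there is no saddle point; optimal play is mixed.
Right is strictly dominated by Center (it gives the server strictly more in every row), so the receiver never plays it.
On the remaining 2×2 (Forehand, Backhand vs Left, Center):
Let the server play Forehand with probability p. Expected payoff against Left: 10p + 6(1−p) = 4p + 6; against Center: 4p + 8(1−p) = −4p + 8.
Setting these equal: 4p + 6 = −4p + 8 ⇒ 8p = 2 ⇒ p = 1/4, and the value is (4)·(1/4) + 6 = 7.
For the receiver: with q = P(Left), equating Forehand's and Backhand's payoffs gives 6q + 4 = −2q + 8 ⇒ q = 1/2.

7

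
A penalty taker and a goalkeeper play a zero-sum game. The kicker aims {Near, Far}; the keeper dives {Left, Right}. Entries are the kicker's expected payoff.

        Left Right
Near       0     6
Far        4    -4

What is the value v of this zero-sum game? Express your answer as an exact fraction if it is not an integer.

Row minima: Near → 0, Far → -4; maximin = 0.
Column maxima: Left → 4, Right → 6; minimax = 4.
0 ≠ 4, so there is no saddle point; optimal play is mixed.
Let the kicker play Near with probability p. Expected payoff against Left: 0p + 4(1−p) = −4p + 4; against Right: 6p + (-4)(1−p) = 10p − 4.
Setting these equal: −4p + 4 = 10p − 4 ⇒ −14p = -8 ⇒ p = 4/7, and the value is (-4)·(4/7) + 4 = 12/7.
For the keeper: with q = P(Left), equating Near's and Far's payoffs gives −6q + 6 = 8q − 4 ⇒ q = 5/7.

12/7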